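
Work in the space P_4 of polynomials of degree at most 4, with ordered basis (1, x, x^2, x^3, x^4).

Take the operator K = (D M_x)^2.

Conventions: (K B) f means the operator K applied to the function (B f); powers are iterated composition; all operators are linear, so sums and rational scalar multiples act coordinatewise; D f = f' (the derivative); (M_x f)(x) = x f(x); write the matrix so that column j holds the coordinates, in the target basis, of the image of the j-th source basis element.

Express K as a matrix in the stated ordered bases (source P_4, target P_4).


image of 1: 1
image of x: 4x
image of x^2: 9x^2
image of x^3: 16x^3
image of x^4: 25x^4
each image's coordinates form column j of the matrix

the matrix is [[1, 0, 0, 0, 0]; [0, 4, 0, 0, 0]; [0, 0, 9, 0, 0]; [0, 0, 0, 16, 0]; [0, 0, 0, 0, 25]] (rows listed top to bottom)


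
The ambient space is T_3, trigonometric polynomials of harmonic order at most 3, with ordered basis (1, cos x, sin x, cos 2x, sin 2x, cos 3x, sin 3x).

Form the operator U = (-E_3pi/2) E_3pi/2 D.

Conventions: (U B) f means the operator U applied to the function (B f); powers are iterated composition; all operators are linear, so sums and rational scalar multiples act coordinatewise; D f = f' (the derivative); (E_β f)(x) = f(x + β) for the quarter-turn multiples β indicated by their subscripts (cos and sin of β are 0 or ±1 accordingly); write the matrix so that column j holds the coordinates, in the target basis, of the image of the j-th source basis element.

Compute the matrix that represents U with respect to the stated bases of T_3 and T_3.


the matrix is [[0, 0, 0, 0, 0, 0, 0]; [0, 0, 1, 0, 0, 0, 0]; [0, -1, 0, 0, 0, 0, 0]; [0, 0, 0, 0, -2, 0, 0]; [0, 0, 0, 2, 0, 0, 0]; [0, 0, 0, 0, 0, 0, 3]; [0, 0, 0, 0, 0, -3, 0]] (rows listed top to bottom)

image of 1: 0
image of cos x: -sin x
image of sin x: cos x
image of cos 2x: 2sin 2x
image of sin 2x: -2cos 2x
image of cos 3x: -3sin 3x
image of sin 3x: 3cos 3x
each image's coordinates form column j of the matrix


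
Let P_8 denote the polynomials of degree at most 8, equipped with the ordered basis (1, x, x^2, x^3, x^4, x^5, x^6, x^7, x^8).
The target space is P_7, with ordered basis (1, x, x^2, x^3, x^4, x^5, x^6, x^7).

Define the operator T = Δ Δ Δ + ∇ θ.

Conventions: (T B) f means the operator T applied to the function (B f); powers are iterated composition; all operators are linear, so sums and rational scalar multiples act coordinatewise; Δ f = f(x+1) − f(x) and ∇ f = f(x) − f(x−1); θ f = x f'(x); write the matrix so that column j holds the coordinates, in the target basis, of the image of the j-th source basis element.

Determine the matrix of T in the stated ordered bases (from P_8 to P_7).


the matrix is [[0, 1, -2, 9, 32, 155, 534, 1813, 5788]; [0, 0, 4, -9, 40, 155, 936, 3731, 14512]; [0, 0, 0, 9, -24, 110, 450, 3297, 14896]; [0, 0, 0, 0, 16, -50, 240, 1015, 8848]; [0, 0, 0, 0, 0, 25, -90, 455, 1960]; [0, 0, 0, 0, 0, 0, 36, -147, 784]; [0, 0, 0, 0, 0, 0, 0, 49, -224]; [0, 0, 0, 0, 0, 0, 0, 0, 64]] (rows listed top to bottom)

image of 1: 0
image of x: 1
image of x^2: 4x - 2
image of x^3: 9x^2 - 9x + 9
image of x^4: 16x^3 - 24x^2 + 40x + 32
image of x^5: 25x^4 - 50x^3 + 110x^2 + 155x + 155
image of x^6: 36x^5 - 90x^4 + 240x^3 + 450x^2 + 936x + 534
image of x^7: 49x^6 - 147x^5 + 455x^4 + 1015x^3 + 3297x^2 + 3731x + 1813
image of x^8: 64x^7 - 224x^6 + 784x^5 + 1960x^4 + 8848x^3 + 14896x^2 + 14512x + 5788
each image's coordinates form column j of the matrix


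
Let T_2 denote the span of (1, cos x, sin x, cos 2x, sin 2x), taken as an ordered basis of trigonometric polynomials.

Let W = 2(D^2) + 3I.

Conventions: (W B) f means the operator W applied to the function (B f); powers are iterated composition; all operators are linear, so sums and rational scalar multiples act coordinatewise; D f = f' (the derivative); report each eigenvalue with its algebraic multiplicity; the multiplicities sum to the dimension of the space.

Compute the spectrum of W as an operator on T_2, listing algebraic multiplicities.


λ = -5 (multiplicity 2), λ = 1 (multiplicity 2), λ = 3 (multiplicity 1)

image of 1: 3
image of cos x: cos x
image of sin x: sin x
image of cos 2x: -5cos 2x
image of sin 2x: -5sin 2x
the matrix is diagonal; its diagonal is (3, 1, 1, -5, -5)
for a triangular matrix the eigenvalues are the diagonal entries, with algebraic multiplicity their repetition count


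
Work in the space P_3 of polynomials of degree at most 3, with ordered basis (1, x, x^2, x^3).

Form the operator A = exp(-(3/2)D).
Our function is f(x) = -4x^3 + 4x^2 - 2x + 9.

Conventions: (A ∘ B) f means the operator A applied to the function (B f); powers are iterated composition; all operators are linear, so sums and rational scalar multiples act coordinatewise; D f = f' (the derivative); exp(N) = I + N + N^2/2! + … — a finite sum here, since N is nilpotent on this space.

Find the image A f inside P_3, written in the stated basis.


order-1 term: 18x^2 - 12x + 3
order-2 term: -27x + 9
order-3 term: 27/2
the series for exp(-(3/2)D) f terminates at order 3
exp(-(3/2)D) f = -4x^3 + 22x^2 - 41x + 69/2

the image equals g(x) = -4x^3 + 22x^2 - 41x + 69/2


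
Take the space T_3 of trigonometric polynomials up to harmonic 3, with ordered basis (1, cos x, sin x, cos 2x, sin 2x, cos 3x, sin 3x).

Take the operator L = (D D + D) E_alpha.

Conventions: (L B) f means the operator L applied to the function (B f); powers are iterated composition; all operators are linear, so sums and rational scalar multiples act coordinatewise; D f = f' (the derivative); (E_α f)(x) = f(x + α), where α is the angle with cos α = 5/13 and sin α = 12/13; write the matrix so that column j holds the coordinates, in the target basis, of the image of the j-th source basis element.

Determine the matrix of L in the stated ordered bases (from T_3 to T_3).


image of 1: 0
image of cos x: -(17/13)cos x + (7/13)sin x
image of sin x: -(7/13)cos x - (17/13)sin x
image of cos 2x: (236/169)cos 2x + (718/169)sin 2x
image of sin 2x: -(718/169)cos 2x + (236/169)sin 2x
image of cos 3x: (20799/2197)cos 3x - (1347/2197)sin 3x
image of sin 3x: (1347/2197)cos 3x + (20799/2197)sin 3x
each image's coordinates form column j of the matrix

the matrix is [[0, 0, 0, 0, 0, 0, 0]; [0, -17/13, -7/13, 0, 0, 0, 0]; [0, 7/13, -17/13, 0, 0, 0, 0]; [0, 0, 0, 236/169, -718/169, 0, 0]; [0, 0, 0, 718/169, 236/169, 0, 0]; [0, 0, 0, 0, 0, 20799/2197, 1347/2197]; [0, 0, 0, 0, 0, -1347/2197, 20799/2197]] (rows listed top to bottom)


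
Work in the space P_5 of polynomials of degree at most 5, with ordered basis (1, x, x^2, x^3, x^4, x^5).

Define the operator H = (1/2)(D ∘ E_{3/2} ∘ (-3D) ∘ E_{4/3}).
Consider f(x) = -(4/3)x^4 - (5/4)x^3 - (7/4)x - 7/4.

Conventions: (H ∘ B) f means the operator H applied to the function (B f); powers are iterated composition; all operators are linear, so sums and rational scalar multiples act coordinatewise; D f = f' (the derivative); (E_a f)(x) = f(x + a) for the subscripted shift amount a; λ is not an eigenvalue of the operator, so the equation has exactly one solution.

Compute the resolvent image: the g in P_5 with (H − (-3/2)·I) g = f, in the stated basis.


write g with unknown coordinates in the stated basis and equate coefficients in (H − (-3/2)·I) g = f
solving from the highest basis element down gives g = -(8/9)x^4 - (5/6)x^3 - (32/3)x^2 - (1199/18)x - 3302/27
check: H g = 16x^2 + (589/6)x + 6541/36
so H g − (-3/2)·g = -(4/3)x^4 - (5/4)x^3 - (7/4)x - 7/4 = f ✓

the image equals g(x) = -(8/9)x^4 - (5/6)x^3 - (32/3)x^2 - (1199/18)x - 3302/27


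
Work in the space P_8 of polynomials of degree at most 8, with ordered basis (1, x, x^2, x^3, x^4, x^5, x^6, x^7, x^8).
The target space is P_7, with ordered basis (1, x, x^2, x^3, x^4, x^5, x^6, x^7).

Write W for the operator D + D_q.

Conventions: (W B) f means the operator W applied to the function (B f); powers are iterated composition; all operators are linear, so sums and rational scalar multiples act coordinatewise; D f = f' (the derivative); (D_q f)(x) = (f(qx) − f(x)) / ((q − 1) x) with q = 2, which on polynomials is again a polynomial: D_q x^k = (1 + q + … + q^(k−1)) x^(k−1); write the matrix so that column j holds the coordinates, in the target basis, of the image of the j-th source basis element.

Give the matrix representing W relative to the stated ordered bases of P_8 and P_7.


the matrix is [[0, 2, 0, 0, 0, 0, 0, 0, 0]; [0, 0, 5, 0, 0, 0, 0, 0, 0]; [0, 0, 0, 10, 0, 0, 0, 0, 0]; [0, 0, 0, 0, 19, 0, 0, 0, 0]; [0, 0, 0, 0, 0, 36, 0, 0, 0]; [0, 0, 0, 0, 0, 0, 69, 0, 0]; [0, 0, 0, 0, 0, 0, 0, 134, 0]; [0, 0, 0, 0, 0, 0, 0, 0, 263]] (rows listed top to bottom)

image of 1: 0
image of x: 2
image of x^2: 5x
image of x^3: 10x^2
image of x^4: 19x^3
image of x^5: 36x^4
image of x^6: 69x^5
image of x^7: 134x^6
image of x^8: 263x^7
each image's coordinates form column j of the matrix


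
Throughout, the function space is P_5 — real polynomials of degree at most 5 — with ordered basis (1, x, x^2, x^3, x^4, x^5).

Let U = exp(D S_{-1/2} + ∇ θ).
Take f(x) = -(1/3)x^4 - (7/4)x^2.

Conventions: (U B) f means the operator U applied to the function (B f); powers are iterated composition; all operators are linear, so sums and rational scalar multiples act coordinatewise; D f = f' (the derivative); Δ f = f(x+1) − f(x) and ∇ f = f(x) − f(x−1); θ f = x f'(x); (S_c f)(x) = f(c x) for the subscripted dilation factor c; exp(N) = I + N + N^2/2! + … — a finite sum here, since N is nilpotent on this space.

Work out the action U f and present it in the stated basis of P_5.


the result is g(x) = -(1/3)x^4 - (65/12)x^3 - (1095/64)x^2 - (2255/384)x + 11249/3072

order-1 term: -(65/12)x^3 + 8x^2 - (317/24)x + 29/6
order-2 term: -(1495/64)x^2 + (339/8)x - 1865/96
order-3 term: -(4485/128)x + 2173/96
order-4 term: -4485/1024
the series for exp(D S_{-1/2} + ∇ θ) f terminates at order 4
exp(D S_{-1/2} + ∇ θ) f = -(1/3)x^4 - (65/12)x^3 - (1095/64)x^2 - (2255/384)x + 11249/3072


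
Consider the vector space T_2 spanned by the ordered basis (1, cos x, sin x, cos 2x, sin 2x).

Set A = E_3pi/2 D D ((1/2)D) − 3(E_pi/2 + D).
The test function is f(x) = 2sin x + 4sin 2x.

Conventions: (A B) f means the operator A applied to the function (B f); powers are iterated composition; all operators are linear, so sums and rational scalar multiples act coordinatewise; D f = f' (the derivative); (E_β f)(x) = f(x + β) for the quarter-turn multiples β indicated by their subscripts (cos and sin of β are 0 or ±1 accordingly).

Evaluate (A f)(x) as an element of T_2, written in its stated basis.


D f = 2cos x + 8cos 2x
((1/2)D) f = cos x + 4cos 2x
D ((1/2)D) f = -sin x - 8sin 2x
D D ((1/2)D) f = -cos x - 16cos 2x
E_3pi/2 (D D) ((1/2)D) f = -sin x + 16cos 2x
E_pi/2 f = 2cos x - 4sin 2x
D f = 2cos x + 8cos 2x
(E_pi/2 + D) f = 4cos x + 8cos 2x - 4sin 2x
(-3(E_pi/2 + D)) f = -12cos x - 24cos 2x + 12sin 2x
(E_3pi/2 D D ((1/2)D) − 3(E_pi/2 + D)) f = -12cos x - sin x - 8cos 2x + 12sin 2x

g(x) = -12cos x - sin x - 8cos 2x + 12sin 2x


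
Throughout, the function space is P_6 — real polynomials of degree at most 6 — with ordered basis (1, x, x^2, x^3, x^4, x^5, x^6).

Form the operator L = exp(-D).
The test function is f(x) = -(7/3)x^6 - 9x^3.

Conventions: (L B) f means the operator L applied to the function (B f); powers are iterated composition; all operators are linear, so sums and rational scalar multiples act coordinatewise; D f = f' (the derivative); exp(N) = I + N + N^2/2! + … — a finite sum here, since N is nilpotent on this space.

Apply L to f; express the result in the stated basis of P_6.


order-1 term: 14x^5 + 27x^2
order-2 term: -35x^4 - 27x
order-3 term: (140/3)x^3 + 9
order-4 term: -35x^2
order-5 term: 14x
order-6 term: -7/3
the series for exp(-D) f terminates at order 6
exp(-D) f = -(7/3)x^6 + 14x^5 - 35x^4 + (113/3)x^3 - 8x^2 - 13x + 20/3

the image equals g(x) = -(7/3)x^6 + 14x^5 - 35x^4 + (113/3)x^3 - 8x^2 - 13x + 20/3


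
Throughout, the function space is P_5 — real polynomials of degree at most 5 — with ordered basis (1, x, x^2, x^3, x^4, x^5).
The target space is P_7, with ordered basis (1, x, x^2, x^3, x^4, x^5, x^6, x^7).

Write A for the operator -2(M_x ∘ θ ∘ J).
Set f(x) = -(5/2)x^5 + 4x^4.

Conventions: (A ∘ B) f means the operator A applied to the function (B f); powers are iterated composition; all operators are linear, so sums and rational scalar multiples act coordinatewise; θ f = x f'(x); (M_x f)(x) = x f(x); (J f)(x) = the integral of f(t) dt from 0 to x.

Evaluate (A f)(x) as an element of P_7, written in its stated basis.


the image equals g(x) = 5x^7 - 8x^6

J f = -(5/12)x^6 + (4/5)x^5
θ J f = -(5/2)x^6 + 4x^5
M_x θ J f = -(5/2)x^7 + 4x^6
(-2(M_x ∘ θ ∘ J)) f = 5x^7 - 8x^6


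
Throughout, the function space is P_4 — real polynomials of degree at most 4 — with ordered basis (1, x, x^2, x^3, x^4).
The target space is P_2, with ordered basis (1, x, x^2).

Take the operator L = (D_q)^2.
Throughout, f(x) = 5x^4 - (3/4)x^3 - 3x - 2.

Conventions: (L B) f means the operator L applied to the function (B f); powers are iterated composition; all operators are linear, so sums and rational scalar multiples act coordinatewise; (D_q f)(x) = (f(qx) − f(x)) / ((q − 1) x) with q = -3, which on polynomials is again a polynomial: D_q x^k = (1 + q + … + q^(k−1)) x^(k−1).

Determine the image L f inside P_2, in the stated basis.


g(x) = -700x^2 + (21/2)x

D_q f = -100x^3 - (21/4)x^2 - 3
D_q D_q f = -700x^2 + (21/2)x


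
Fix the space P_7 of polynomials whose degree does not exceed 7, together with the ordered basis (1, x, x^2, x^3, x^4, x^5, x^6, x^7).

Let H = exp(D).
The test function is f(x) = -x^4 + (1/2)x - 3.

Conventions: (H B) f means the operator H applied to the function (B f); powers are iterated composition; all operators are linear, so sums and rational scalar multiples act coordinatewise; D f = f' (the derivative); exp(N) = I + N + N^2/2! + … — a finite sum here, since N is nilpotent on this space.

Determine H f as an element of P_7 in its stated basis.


the result is g(x) = -x^4 - 4x^3 - 6x^2 - (7/2)x - 7/2

order-1 term: -4x^3 + 1/2
order-2 term: -6x^2
order-3 term: -4x
order-4 term: -1
the series for exp(D) f terminates at order 4
exp(D) f = -x^4 - 4x^3 - 6x^2 - (7/2)x - 7/2


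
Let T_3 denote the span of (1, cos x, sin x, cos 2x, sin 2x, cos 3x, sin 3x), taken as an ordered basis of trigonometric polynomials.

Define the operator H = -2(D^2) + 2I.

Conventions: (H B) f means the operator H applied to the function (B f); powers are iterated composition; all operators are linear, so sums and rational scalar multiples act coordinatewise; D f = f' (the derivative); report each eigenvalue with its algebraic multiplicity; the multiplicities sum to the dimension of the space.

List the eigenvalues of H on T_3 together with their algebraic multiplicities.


λ = 2 (multiplicity 1), λ = 4 (multiplicity 2), λ = 10 (multiplicity 2), λ = 20 (multiplicity 2)

image of 1: 2
image of cos x: 4cos x
image of sin x: 4sin x
image of cos 2x: 10cos 2x
image of sin 2x: 10sin 2x
image of cos 3x: 20cos 3x
image of sin 3x: 20sin 3x
the matrix is diagonal; its diagonal is (2, 4, 4, 10, 10, 20, 20)
for a triangular matrix the eigenvalues are the diagonal entries, with algebraic multiplicity their repetition count


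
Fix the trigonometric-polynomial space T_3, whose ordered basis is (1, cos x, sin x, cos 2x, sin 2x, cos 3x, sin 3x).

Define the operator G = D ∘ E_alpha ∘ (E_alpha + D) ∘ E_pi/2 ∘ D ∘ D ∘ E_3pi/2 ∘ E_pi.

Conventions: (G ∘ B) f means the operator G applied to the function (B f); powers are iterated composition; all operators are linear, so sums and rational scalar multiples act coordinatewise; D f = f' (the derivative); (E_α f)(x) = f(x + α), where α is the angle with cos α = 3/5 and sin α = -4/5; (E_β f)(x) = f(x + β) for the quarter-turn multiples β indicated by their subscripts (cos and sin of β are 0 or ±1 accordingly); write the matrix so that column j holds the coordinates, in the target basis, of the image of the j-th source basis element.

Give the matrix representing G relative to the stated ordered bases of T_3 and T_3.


image of 1: 0
image of cos x: (9/25)cos x - (13/25)sin x
image of sin x: (13/25)cos x + (9/25)sin x
image of cos 2x: -(112/625)cos 2x + (5384/625)sin 2x
image of sin 2x: -(5384/625)cos 2x - (112/625)sin 2x
image of cos 3x: (906633/15625)cos 3x - (762831/15625)sin 3x
image of sin 3x: (762831/15625)cos 3x + (906633/15625)sin 3x
each image's coordinates form column j of the matrix

the matrix is [[0, 0, 0, 0, 0, 0, 0]; [0, 9/25, 13/25, 0, 0, 0, 0]; [0, -13/25, 9/25, 0, 0, 0, 0]; [0, 0, 0, -112/625, -5384/625, 0, 0]; [0, 0, 0, 5384/625, -112/625, 0, 0]; [0, 0, 0, 0, 0, 906633/15625, 762831/15625]; [0, 0, 0, 0, 0, -762831/15625, 906633/15625]] (rows listed top to bottom)


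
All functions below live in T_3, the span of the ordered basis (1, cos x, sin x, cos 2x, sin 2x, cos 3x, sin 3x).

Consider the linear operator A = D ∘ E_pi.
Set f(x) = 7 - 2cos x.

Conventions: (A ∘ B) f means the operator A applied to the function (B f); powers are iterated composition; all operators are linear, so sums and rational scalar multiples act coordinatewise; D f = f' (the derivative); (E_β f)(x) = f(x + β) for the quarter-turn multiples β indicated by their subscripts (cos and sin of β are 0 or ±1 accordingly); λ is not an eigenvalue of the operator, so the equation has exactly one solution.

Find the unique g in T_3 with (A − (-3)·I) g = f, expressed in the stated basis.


write g with unknown coordinates in the stated basis and equate coefficients in (A − (-3)·I) g = f
solving from the highest basis element down gives g = 7/3 - (3/5)cos x + (1/5)sin x
check: A g = -(1/5)cos x - (3/5)sin x
so A g − (-3)·g = 7 - 2cos x = f ✓

the result is g(x) = 7/3 - (3/5)cos x + (1/5)sin x


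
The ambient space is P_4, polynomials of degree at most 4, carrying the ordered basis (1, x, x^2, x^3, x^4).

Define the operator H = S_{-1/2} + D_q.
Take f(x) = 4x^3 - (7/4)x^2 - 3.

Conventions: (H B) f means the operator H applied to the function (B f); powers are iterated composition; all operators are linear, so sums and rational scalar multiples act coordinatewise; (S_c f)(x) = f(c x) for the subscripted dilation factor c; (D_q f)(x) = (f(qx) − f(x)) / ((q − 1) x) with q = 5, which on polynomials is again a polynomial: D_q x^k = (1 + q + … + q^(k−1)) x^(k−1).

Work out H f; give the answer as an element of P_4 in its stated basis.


g(x) = -(1/2)x^3 + (1977/16)x^2 - (21/2)x - 3

S_{-1/2} f = -(1/2)x^3 - (7/16)x^2 - 3
D_q f = 124x^2 - (21/2)x
(S_{-1/2} + D_q) f = -(1/2)x^3 + (1977/16)x^2 - (21/2)x - 3


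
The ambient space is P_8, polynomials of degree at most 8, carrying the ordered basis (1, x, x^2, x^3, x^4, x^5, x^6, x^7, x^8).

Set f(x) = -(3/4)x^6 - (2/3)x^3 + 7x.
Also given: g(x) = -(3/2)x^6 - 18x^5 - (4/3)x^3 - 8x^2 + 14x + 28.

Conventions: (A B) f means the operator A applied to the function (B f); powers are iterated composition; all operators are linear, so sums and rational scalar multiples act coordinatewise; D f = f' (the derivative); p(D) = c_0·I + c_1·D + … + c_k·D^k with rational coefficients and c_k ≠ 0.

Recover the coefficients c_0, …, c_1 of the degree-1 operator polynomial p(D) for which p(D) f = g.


p(D) = 2·I + 4·D, i.e. c_0 = 2, c_1 = 4

D^0 f = -(3/4)x^6 - (2/3)x^3 + 7x
D^1 f = -(9/2)x^5 - 2x^2 + 7
matching coefficients of g against c_0 f + c_1 Df + … from the top degree down determines the c_i
solution: c_0 = 2, c_1 = 4


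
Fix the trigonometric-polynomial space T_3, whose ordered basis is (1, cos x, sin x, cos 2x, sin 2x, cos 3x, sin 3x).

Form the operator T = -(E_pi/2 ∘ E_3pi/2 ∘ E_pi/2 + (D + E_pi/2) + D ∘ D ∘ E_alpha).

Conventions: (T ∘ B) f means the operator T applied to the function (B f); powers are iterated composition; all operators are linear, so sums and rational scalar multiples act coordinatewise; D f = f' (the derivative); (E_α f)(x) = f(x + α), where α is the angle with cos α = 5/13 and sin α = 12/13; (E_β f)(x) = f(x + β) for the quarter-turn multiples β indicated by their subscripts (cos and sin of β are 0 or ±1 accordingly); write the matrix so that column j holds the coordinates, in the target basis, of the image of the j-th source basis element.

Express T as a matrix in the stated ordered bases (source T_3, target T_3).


the matrix is [[-2, 0, 0, 0, 0, 0, 0]; [0, 5/13, -27/13, 0, 0, 0, 0]; [0, 27/13, 5/13, 0, 0, 0, 0]; [0, 0, 0, -138/169, 142/169, 0, 0]; [0, 0, 0, -142/169, -138/169, 0, 0]; [0, 0, 0, 0, 0, -18315/2197, -9649/2197]; [0, 0, 0, 0, 0, 9649/2197, -18315/2197]] (rows listed top to bottom)

image of 1: -2
image of cos x: (5/13)cos x + (27/13)sin x
image of sin x: -(27/13)cos x + (5/13)sin x
image of cos 2x: -(138/169)cos 2x - (142/169)sin 2x
image of sin 2x: (142/169)cos 2x - (138/169)sin 2x
image of cos 3x: -(18315/2197)cos 3x + (9649/2197)sin 3x
image of sin 3x: -(9649/2197)cos 3x - (18315/2197)sin 3x
each image's coordinates form column j of the matrix


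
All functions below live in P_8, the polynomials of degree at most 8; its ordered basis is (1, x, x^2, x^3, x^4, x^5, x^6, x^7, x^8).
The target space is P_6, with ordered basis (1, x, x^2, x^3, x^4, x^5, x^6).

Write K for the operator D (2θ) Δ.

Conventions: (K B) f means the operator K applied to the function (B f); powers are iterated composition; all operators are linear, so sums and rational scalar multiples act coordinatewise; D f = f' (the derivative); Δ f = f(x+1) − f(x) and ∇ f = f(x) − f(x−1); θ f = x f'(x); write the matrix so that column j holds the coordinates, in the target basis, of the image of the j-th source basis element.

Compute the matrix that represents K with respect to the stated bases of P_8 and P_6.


image of 1: 0
image of x: 0
image of x^2: 4
image of x^3: 24x + 6
image of x^4: 72x^2 + 48x + 8
image of x^5: 160x^3 + 180x^2 + 80x + 10
image of x^6: 300x^4 + 480x^3 + 360x^2 + 120x + 12
image of x^7: 504x^5 + 1050x^4 + 1120x^3 + 630x^2 + 168x + 14
image of x^8: 784x^6 + 2016x^5 + 2800x^4 + 2240x^3 + 1008x^2 + 224x + 16
each image's coordinates form column j of the matrix

the matrix is [[0, 0, 4, 6, 8, 10, 12, 14, 16]; [0, 0, 0, 24, 48, 80, 120, 168, 224]; [0, 0, 0, 0, 72, 180, 360, 630, 1008]; [0, 0, 0, 0, 0, 160, 480, 1120, 2240]; [0, 0, 0, 0, 0, 0, 300, 1050, 2800]; [0, 0, 0, 0, 0, 0, 0, 504, 2016]; [0, 0, 0, 0, 0, 0, 0, 0, 784]] (rows listed top to bottom)


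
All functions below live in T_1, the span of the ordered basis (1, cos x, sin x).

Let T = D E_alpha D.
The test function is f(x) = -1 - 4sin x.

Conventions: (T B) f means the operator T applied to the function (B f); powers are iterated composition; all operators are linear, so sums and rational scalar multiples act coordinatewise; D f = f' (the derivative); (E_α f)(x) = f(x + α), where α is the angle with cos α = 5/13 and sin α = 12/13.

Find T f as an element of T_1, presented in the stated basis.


D f = -4cos x
E_alpha D f = -(20/13)cos x + (48/13)sin x
D E_alpha D f = (48/13)cos x + (20/13)sin x

g(x) = (48/13)cos x + (20/13)sin x


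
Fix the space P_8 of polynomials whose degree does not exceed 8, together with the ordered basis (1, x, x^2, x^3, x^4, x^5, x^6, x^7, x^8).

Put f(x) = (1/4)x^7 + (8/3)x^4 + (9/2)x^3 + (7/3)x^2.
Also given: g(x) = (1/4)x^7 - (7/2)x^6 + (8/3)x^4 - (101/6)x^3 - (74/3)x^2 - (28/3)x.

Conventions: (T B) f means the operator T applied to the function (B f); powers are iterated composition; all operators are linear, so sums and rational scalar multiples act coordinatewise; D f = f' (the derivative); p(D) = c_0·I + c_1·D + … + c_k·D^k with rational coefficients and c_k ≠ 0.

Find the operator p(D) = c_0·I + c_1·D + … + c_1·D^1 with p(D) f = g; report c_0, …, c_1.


c_0 = 1, c_1 = -2

D^0 f = (1/4)x^7 + (8/3)x^4 + (9/2)x^3 + (7/3)x^2
D^1 f = (7/4)x^6 + (32/3)x^3 + (27/2)x^2 + (14/3)x
matching coefficients of g against c_0 f + c_1 Df + … from the top degree down determines the c_i
solution: c_0 = 1, c_1 = -2


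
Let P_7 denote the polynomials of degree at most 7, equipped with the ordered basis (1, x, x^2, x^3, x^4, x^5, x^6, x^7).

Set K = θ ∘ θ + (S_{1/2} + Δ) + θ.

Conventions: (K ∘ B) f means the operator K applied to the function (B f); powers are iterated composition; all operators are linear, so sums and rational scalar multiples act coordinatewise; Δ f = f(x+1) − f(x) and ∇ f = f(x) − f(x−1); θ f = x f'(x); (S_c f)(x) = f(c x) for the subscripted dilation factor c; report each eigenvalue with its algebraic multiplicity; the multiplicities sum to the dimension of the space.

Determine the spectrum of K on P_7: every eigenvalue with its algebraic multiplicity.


λ = 1 (multiplicity 1), λ = 5/2 (multiplicity 1), λ = 25/4 (multiplicity 1), λ = 97/8 (multiplicity 1), λ = 321/16 (multiplicity 1), λ = 961/32 (multiplicity 1), λ = 2689/64 (multiplicity 1), λ = 7169/128 (multiplicity 1)

image of 1: 1
image of x: (5/2)x + 1
image of x^2: (25/4)x^2 + 2x + 1
image of x^3: (97/8)x^3 + 3x^2 + 3x + 1
image of x^4: (321/16)x^4 + 4x^3 + 6x^2 + 4x + 1
image of x^5: (961/32)x^5 + 5x^4 + 10x^3 + 10x^2 + 5x + 1
image of x^6: (2689/64)x^6 + 6x^5 + 15x^4 + 20x^3 + 15x^2 + 6x + 1
image of x^7: (7169/128)x^7 + 7x^6 + 21x^5 + 35x^4 + 35x^3 + 21x^2 + 7x + 1
the matrix is upper triangular; its diagonal is (1, 5/2, 25/4, 97/8, 321/16, 961/32, 2689/64, 7169/128)
for a triangular matrix the eigenvalues are the diagonal entries, with algebraic multiplicity their repetition count


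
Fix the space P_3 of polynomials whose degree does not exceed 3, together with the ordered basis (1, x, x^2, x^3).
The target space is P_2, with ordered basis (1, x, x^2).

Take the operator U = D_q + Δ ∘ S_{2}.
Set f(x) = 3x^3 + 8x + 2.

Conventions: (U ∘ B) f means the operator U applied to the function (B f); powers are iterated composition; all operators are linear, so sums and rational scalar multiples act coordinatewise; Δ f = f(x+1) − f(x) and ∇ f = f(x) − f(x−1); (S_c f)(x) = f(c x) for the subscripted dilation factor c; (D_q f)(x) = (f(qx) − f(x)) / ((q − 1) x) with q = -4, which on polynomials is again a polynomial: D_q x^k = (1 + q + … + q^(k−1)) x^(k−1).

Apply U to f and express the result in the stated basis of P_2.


the result is g(x) = 111x^2 + 72x + 48

D_q f = 39x^2 + 8
S_{2} f = 24x^3 + 16x + 2
Δ S_{2} f = 72x^2 + 72x + 40
(D_q + Δ ∘ S_{2}) f = 111x^2 + 72x + 48


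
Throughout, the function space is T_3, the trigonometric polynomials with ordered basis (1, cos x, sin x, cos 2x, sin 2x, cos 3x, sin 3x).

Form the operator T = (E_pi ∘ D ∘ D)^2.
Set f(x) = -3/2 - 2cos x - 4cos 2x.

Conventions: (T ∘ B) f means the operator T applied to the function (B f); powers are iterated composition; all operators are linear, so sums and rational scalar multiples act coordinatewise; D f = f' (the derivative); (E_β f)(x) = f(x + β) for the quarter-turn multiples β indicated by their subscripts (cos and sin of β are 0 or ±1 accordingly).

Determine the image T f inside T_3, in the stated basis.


D f = 2sin x + 8sin 2x
D D f = 2cos x + 16cos 2x
E_pi D D f = -2cos x + 16cos 2x
D (E_pi ∘ D ∘ D) f = 2sin x - 32sin 2x
D D (E_pi ∘ D ∘ D) f = 2cos x - 64cos 2x
E_pi D D (E_pi ∘ D ∘ D) f = -2cos x - 64cos 2x

the result is g(x) = -2cos x - 64cos 2x


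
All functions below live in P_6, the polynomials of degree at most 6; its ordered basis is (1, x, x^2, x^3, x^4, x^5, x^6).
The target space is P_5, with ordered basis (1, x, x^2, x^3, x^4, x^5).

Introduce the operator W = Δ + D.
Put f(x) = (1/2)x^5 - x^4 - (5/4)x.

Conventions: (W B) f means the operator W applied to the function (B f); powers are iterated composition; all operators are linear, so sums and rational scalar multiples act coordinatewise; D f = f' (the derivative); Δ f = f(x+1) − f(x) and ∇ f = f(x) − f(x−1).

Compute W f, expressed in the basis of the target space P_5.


the image equals g(x) = 5x^4 - 3x^3 - x^2 - (3/2)x - 3

Δ f = (5/2)x^4 + x^3 - x^2 - (3/2)x - 7/4
D f = (5/2)x^4 - 4x^3 - 5/4
(Δ + D) f = 5x^4 - 3x^3 - x^2 - (3/2)x - 3


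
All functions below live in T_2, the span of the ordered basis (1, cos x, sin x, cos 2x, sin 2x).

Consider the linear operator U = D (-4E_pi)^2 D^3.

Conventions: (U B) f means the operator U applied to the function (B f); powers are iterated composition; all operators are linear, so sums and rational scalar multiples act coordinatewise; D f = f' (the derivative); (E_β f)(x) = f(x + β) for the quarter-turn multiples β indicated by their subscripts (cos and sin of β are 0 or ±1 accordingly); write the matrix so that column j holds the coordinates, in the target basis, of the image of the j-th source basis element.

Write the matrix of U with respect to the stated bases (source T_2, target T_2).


image of 1: 0
image of cos x: 16cos x
image of sin x: 16sin x
image of cos 2x: 256cos 2x
image of sin 2x: 256sin 2x
each image's coordinates form column j of the matrix

the matrix is [[0, 0, 0, 0, 0]; [0, 16, 0, 0, 0]; [0, 0, 16, 0, 0]; [0, 0, 0, 256, 0]; [0, 0, 0, 0, 256]] (rows listed top to bottom)


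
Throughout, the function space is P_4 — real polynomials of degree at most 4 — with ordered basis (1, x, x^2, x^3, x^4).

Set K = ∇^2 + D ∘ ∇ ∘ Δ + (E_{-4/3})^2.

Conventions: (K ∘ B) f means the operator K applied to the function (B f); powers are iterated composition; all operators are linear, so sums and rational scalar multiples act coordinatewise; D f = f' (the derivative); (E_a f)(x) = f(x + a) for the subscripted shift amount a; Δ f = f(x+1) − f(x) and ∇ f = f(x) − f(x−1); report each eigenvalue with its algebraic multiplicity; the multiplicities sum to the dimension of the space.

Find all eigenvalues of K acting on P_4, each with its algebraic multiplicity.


λ = 1 (multiplicity 5)

image of 1: 1
image of x: x - 8/3
image of x^2: x^2 - (16/3)x + 82/9
image of x^3: x^3 - 8x^2 + (82/3)x - 512/27
image of x^4: x^4 - (32/3)x^3 + (164/3)x^2 - (2048/27)x + 5230/81
the matrix is upper triangular; its diagonal is (1, 1, 1, 1, 1)
for a triangular matrix the eigenvalues are the diagonal entries, with algebraic multiplicity their repetition count


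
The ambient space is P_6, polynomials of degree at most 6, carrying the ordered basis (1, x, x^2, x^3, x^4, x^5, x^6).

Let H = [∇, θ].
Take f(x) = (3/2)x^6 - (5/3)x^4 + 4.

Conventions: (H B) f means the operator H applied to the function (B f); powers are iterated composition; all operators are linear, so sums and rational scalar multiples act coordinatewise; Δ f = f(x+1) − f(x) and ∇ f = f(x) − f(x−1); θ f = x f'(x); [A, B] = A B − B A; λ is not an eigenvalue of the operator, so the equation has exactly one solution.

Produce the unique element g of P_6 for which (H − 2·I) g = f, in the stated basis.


g(x) = -(3/4)x^6 - (9/4)x^5 + (155/24)x^4 + (155/12)x^3 - (245/8)x^2 - (155/8)x + 1057/48

write g with unknown coordinates in the stated basis and equate coefficients in (H − 2·I) g = f
solving from the highest basis element down gives g = -(3/4)x^6 - (9/4)x^5 + (155/24)x^4 + (155/12)x^3 - (245/8)x^2 - (155/8)x + 1057/48
check: H g = -(9/2)x^5 + (45/4)x^4 + (155/6)x^3 - (245/4)x^2 - (155/4)x + 1153/24
so H g − 2·g = (3/2)x^6 - (5/3)x^4 + 4 = f ✓


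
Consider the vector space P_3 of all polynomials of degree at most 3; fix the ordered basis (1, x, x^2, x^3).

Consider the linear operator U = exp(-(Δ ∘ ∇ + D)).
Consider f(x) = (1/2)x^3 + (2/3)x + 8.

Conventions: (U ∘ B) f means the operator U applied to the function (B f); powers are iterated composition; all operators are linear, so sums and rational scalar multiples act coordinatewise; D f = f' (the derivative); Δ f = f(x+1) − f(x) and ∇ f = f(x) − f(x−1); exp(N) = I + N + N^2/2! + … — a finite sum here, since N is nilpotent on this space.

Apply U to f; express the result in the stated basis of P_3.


order-1 term: -(3/2)x^2 - 3x - 2/3
order-2 term: (3/2)x + 3
order-3 term: -1/2
the series for exp(-(Δ ∘ ∇ + D)) f terminates at order 3
exp(-(Δ ∘ ∇ + D)) f = (1/2)x^3 - (3/2)x^2 - (5/6)x + 59/6

the result is g(x) = (1/2)x^3 - (3/2)x^2 - (5/6)x + 59/6


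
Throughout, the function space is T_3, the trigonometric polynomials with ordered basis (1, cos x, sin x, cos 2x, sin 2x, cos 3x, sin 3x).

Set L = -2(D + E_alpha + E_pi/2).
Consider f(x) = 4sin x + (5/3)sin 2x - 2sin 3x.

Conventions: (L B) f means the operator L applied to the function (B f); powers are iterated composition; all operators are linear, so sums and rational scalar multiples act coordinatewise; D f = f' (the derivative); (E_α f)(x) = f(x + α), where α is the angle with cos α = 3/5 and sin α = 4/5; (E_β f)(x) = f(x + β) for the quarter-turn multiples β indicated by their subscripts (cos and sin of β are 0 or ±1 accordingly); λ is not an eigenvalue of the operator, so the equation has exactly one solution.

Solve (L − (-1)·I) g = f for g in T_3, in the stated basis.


write g with unknown coordinates in the stated basis and equate coefficients in (L − (-1)·I) g = f
solving from the highest basis element down gives g = (112/157)cos x - (4/157)sin x + (740/3579)cos 2x + (445/3579)sin 2x - (1176/3797)cos 3x - (718/3797)sin 3x
check: L g = -(112/157)cos x + (632/157)sin x - (740/3579)cos 2x + (1840/1193)sin 2x + (1176/3797)cos 3x - (6876/3797)sin 3x
so L g − (-1)·g = 4sin x + (5/3)sin 2x - 2sin 3x = f ✓

g(x) = (112/157)cos x - (4/157)sin x + (740/3579)cos 2x + (445/3579)sin 2x - (1176/3797)cos 3x - (718/3797)sin 3x


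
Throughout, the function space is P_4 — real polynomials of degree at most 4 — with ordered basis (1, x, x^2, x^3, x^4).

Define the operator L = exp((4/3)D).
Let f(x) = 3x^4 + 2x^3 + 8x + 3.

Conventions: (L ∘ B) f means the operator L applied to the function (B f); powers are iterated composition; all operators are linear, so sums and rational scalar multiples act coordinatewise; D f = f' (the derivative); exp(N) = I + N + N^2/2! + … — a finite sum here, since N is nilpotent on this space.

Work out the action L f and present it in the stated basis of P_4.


order-1 term: 16x^3 + 8x^2 + 32/3
order-2 term: 32x^2 + (32/3)x
order-3 term: (256/9)x + 128/27
order-4 term: 256/27
the series for exp((4/3)D) f terminates at order 4
exp((4/3)D) f = 3x^4 + 18x^3 + 40x^2 + (424/9)x + 251/9

the result is g(x) = 3x^4 + 18x^3 + 40x^2 + (424/9)x + 251/9


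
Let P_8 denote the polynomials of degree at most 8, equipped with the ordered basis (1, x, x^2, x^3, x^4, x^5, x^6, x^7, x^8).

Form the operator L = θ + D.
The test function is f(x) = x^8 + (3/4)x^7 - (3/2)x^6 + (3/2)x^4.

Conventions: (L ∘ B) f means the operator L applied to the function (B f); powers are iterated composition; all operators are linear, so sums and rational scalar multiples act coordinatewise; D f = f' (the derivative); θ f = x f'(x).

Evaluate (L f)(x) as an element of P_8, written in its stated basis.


θ f = 8x^8 + (21/4)x^7 - 9x^6 + 6x^4
D f = 8x^7 + (21/4)x^6 - 9x^5 + 6x^3
(θ + D) f = 8x^8 + (53/4)x^7 - (15/4)x^6 - 9x^5 + 6x^4 + 6x^3

the result is g(x) = 8x^8 + (53/4)x^7 - (15/4)x^6 - 9x^5 + 6x^4 + 6x^3


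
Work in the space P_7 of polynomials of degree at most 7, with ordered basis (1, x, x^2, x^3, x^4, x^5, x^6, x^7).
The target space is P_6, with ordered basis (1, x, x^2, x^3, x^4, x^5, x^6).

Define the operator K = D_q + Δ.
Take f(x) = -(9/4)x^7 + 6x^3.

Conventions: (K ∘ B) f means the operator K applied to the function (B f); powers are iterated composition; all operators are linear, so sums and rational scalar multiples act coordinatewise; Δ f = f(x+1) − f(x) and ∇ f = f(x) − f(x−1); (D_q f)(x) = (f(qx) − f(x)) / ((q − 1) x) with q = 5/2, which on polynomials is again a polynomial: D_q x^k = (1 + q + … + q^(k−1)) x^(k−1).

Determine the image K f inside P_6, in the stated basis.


g(x) = -(238023/256)x^6 - (189/4)x^5 - (315/4)x^4 - (315/4)x^3 + (117/4)x^2 + (9/4)x + 15/4

D_q f = -(233991/256)x^6 + (117/2)x^2
Δ f = -(63/4)x^6 - (189/4)x^5 - (315/4)x^4 - (315/4)x^3 - (117/4)x^2 + (9/4)x + 15/4
(D_q + Δ) f = -(238023/256)x^6 - (189/4)x^5 - (315/4)x^4 - (315/4)x^3 + (117/4)x^2 + (9/4)x + 15/4


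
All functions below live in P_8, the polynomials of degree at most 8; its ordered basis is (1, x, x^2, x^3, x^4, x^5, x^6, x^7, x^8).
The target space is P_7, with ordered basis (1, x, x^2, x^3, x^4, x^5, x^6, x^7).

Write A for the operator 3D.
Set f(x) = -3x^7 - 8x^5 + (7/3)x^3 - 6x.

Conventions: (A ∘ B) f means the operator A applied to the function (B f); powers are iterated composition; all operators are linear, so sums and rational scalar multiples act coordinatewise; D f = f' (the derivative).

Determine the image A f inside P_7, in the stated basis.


g(x) = -63x^6 - 120x^4 + 21x^2 - 18

D f = -21x^6 - 40x^4 + 7x^2 - 6
(3D) f = -63x^6 - 120x^4 + 21x^2 - 18


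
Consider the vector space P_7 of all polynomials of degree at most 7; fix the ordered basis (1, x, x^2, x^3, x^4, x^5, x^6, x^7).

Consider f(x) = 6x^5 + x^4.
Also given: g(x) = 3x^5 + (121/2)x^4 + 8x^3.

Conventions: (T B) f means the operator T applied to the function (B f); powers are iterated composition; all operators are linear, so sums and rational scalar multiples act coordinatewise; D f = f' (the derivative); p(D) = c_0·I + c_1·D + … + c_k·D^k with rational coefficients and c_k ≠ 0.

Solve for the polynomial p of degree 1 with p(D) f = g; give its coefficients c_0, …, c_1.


c_0 = 1/2, c_1 = 2

D^0 f = 6x^5 + x^4
D^1 f = 30x^4 + 4x^3
matching coefficients of g against c_0 f + c_1 Df + … from the top degree down determines the c_i
solution: c_0 = 1/2, c_1 = 2


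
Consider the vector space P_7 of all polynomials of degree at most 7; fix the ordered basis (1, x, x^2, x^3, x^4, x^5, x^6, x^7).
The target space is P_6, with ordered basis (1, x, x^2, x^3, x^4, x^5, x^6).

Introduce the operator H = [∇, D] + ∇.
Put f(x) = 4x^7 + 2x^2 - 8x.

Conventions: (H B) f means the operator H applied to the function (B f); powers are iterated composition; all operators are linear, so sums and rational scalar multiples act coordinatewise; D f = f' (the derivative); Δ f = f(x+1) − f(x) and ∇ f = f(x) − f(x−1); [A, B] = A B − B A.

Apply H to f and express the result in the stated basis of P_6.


D f = 28x^6 + 4x - 8
∇ D f = 168x^5 - 420x^4 + 560x^3 - 420x^2 + 168x - 24
∇ f = 28x^6 - 84x^5 + 140x^4 - 140x^3 + 84x^2 - 24x - 6
D ∇ f = 168x^5 - 420x^4 + 560x^3 - 420x^2 + 168x - 24
[∇, D] f = 0
∇ f = 28x^6 - 84x^5 + 140x^4 - 140x^3 + 84x^2 - 24x - 6
([∇, D] + ∇) f = 28x^6 - 84x^5 + 140x^4 - 140x^3 + 84x^2 - 24x - 6

g(x) = 28x^6 - 84x^5 + 140x^4 - 140x^3 + 84x^2 - 24x - 6


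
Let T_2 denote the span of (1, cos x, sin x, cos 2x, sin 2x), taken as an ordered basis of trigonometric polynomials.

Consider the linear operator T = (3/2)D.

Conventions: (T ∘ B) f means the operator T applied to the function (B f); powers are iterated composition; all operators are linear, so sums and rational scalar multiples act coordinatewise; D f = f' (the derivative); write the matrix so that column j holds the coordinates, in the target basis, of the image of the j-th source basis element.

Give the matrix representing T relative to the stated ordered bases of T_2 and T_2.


image of 1: 0
image of cos x: -(3/2)sin x
image of sin x: (3/2)cos x
image of cos 2x: -3sin 2x
image of sin 2x: 3cos 2x
each image's coordinates form column j of the matrix

the matrix is [[0, 0, 0, 0, 0]; [0, 0, 3/2, 0, 0]; [0, -3/2, 0, 0, 0]; [0, 0, 0, 0, 3]; [0, 0, 0, -3, 0]] (rows listed top to bottom)


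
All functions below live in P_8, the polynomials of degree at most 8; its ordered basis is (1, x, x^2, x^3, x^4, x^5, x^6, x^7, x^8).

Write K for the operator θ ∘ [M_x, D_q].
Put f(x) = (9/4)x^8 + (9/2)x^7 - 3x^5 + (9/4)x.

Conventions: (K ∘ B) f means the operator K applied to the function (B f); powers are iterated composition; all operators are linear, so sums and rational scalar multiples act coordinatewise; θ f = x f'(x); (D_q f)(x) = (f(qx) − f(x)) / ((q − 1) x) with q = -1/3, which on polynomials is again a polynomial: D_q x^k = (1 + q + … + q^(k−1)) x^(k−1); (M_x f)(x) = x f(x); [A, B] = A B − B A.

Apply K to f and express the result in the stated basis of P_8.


D_q f = (410/243)x^7 + (547/162)x^6 - (61/27)x^4 + 9/4
M_x D_q f = (410/243)x^8 + (547/162)x^7 - (61/27)x^5 + (9/4)x
M_x f = (9/4)x^9 + (9/2)x^8 - 3x^6 + (9/4)x^2
D_q M_x f = (4921/2916)x^8 + (820/243)x^7 - (182/81)x^5 + (3/2)x
[M_x, D_q] f = -(1/2916)x^8 + (1/486)x^7 - (1/81)x^5 + (3/4)x
θ [M_x, D_q] f = -(2/729)x^8 + (7/486)x^7 - (5/81)x^5 + (3/4)x

the image equals g(x) = -(2/729)x^8 + (7/486)x^7 - (5/81)x^5 + (3/4)x
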